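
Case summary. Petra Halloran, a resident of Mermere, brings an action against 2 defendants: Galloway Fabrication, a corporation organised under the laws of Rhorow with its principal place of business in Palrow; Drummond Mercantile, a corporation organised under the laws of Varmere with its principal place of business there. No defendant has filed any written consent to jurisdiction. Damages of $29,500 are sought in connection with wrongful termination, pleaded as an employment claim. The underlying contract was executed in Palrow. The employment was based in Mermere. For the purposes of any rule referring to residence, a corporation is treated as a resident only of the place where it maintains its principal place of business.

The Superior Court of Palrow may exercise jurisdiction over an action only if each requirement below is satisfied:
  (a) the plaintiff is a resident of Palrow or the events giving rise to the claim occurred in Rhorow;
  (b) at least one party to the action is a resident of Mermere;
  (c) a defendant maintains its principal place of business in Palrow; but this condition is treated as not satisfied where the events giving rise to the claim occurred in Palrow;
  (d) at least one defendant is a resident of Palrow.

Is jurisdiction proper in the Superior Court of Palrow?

No

The Superior Court of Palrow:
  (a) The plaintiff resides in Mermere, not Palrow; the operative events occurred in Mermere, not Rhorow — none of the alternatives is met. Not met.
  (b) Petra Halloran resides in Mermere. Satisfied.
  (c) Galloway Fabrication has its principal place of business in Palrow. The exception is not triggered, since the operative events occurred in Mermere, not Palrow. Met.
  (d) Galloway Fabrication resides in Palrow. Met.
  → The court lacks jurisdiction.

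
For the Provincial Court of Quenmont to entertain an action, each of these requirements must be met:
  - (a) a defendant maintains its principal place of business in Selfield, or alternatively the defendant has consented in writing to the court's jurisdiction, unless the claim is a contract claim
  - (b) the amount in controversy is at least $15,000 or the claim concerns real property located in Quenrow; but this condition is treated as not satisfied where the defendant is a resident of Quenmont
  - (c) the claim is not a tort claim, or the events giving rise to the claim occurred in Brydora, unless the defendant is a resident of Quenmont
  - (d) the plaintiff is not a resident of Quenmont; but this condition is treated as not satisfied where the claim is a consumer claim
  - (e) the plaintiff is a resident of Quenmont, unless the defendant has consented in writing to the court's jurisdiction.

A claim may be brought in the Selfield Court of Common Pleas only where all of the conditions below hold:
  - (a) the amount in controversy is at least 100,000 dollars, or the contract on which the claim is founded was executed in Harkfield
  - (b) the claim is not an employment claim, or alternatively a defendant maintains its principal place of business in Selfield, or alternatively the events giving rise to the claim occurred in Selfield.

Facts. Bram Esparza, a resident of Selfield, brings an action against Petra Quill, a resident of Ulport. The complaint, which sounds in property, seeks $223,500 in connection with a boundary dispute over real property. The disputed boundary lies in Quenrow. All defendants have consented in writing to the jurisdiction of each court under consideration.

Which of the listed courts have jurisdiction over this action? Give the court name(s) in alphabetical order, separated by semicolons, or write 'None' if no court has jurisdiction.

The Provincial Court of Quenmont:
  (a) Every defendant has filed written consent, so this disjunct is met. Met.
  (b) The amount in controversy is $223,500, which meets the $15,000 floor — that alternative is enough. And the carve-out is inapplicable — the defendant resides in Ulport, not Quenmont. Met.
  (c) The claim is a property claim, not a tort claim — that alternative is enough. Satisfied.
  (d) The plaintiff resides in Selfield, which is not Quenmont. The exception is not triggered, since the claim is a property claim, not a consumer claim. Met.
  (e) The plaintiff resides in Selfield, not Quenmont. The proviso rescues it, though: every defendant has filed written consent. Satisfied.
  → Every requirement is satisfied — jurisdiction.
The Selfield Court of Common Pleas:
  (a) The amount in controversy is USD 223,500, which meets the $100,000 floor, so one alternative holds. Condition met.
  (b) The claim is a property claim, not an employment claim, which satisfies one of the alternatives. Met.
  → Every requirement is satisfied — jurisdiction.

the Provincial Court of Quenmont; the Selfield Court of Common Pleas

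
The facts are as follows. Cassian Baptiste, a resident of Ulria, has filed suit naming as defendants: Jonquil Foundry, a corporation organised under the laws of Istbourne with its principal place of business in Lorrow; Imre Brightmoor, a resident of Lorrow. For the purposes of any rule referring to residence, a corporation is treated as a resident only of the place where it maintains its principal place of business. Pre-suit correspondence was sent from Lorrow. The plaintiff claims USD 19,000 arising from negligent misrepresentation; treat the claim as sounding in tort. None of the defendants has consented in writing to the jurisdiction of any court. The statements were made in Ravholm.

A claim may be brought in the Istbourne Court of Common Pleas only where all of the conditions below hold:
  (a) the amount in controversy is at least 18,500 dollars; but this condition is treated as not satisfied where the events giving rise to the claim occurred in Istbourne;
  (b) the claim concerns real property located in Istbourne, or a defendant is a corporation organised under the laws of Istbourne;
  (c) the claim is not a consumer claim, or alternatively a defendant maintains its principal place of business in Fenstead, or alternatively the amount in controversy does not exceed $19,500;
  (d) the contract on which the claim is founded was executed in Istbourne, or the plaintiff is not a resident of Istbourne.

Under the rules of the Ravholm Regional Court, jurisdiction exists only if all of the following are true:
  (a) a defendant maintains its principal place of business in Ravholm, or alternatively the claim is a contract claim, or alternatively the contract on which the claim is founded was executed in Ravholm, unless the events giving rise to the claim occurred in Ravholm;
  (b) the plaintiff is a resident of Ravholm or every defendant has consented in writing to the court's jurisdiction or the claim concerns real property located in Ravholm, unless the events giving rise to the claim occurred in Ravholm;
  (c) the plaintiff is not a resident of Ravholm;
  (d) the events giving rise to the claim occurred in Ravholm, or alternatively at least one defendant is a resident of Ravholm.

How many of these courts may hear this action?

2

The Istbourne Court of Common Pleas:
  (a) The amount in controversy is $19,000, which meets the USD 18,500 floor. The exception is not triggered, since the operative events occurred in Ravholm, not Istbourne. Met.
  (b) Jonquil Foundry is organised under the laws of Istbourne — that alternative is enough. Condition met.
  (c) The claim is a tort claim, not a consumer claim, so this disjunct is met. Met.
  (d) The plaintiff resides in Ulria, which is not Istbourne, so this disjunct is met. Condition met.
  → Jurisdiction lies.
The Ravholm Regional Court:
  (a) The corporate defendant(s) have their principal place of business in Lorrow, not Ravholm; the claim is a tort claim, not a contract claim; no contract (and hence no place of execution) is alleged — none of the alternatives is met. However, the operative events occurred in Ravholm, so the 'unless' proviso supplies this condition. Met.
  (b) The plaintiff resides in Ulria, not Ravholm; no such written consent has been filed; the claim does not concern real property — no alternative holds. However, the operative events occurred in Ravholm, so the 'unless' proviso supplies this condition. Met.
  (c) The plaintiff resides in Ulria, which is not Ravholm. Satisfied.
  (d) The operative events occurred in Ravholm, which satisfies one of the alternatives. Satisfied.
  → All conditions met; jurisdiction exists.
Courts with jurisdiction: the Istbourne Court of Common Pleas, the Ravholm Regional Court — 2 in total.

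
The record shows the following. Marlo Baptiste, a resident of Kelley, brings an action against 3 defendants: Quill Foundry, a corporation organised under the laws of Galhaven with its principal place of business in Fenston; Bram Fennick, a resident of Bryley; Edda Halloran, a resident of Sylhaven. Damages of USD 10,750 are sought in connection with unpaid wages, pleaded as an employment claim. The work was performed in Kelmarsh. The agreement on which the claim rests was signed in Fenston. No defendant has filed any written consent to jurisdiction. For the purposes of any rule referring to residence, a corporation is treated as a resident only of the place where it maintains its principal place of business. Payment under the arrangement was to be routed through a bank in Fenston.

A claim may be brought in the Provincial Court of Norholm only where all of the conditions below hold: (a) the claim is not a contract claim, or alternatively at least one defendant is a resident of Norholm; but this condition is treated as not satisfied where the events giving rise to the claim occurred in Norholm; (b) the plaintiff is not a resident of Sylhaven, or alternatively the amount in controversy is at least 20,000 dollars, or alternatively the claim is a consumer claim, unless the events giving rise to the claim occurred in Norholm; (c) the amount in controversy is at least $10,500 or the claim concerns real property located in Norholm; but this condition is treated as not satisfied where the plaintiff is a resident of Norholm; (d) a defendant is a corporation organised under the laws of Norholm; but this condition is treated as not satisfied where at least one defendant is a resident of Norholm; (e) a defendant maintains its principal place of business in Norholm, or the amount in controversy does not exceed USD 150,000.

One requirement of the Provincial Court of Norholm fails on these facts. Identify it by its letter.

(d)

The Provincial Court of Norholm:
  (a) The claim is an employment claim, not a contract claim, which satisfies one of the alternatives. The carve-out does not apply: the operative events occurred in Kelmarsh, not Norholm. Met.
  (b) The plaintiff resides in Kelley, which is not Sylhaven, so one alternative holds. Met.
  (c) The amount in controversy is 10,750 dollars, which meets the USD 10,500 floor — that alternative is enough. The exception is not triggered, since the plaintiff resides in Kelley, not Norholm. Satisfied.
  (d) The corporate defendant(s) are organised in Galhaven, not Norholm. Fails.
  (e) The amount in controversy is 10,750 dollars, within the USD 150,000 ceiling, so one alternative holds. Satisfied.
Only condition (d) fails.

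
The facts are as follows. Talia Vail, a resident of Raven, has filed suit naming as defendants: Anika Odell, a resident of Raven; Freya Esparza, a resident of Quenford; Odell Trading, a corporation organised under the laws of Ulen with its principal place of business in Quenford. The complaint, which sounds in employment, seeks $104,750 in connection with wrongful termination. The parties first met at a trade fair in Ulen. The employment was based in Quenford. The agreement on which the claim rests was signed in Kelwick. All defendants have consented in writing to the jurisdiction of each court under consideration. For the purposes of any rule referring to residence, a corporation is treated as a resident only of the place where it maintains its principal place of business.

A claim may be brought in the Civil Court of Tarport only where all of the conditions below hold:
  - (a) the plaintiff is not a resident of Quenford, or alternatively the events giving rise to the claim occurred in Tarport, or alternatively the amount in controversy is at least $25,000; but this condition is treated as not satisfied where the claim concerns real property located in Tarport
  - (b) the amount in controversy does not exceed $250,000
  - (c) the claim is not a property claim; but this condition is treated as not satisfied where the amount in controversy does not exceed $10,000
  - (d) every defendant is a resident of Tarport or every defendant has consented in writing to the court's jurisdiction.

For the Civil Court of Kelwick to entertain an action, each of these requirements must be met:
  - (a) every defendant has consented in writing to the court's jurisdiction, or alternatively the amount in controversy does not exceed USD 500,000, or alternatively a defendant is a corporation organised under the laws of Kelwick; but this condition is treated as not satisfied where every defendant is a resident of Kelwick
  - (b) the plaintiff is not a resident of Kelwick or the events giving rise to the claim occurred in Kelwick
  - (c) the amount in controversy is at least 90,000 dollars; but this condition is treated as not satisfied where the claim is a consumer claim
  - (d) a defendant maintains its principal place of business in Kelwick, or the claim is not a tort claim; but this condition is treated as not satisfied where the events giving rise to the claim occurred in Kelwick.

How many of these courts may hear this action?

The Civil Court of Tarport:
  (a) The plaintiff resides in Raven, which is not Quenford, which satisfies one of the alternatives. And the carve-out is inapplicable — the claim does not concern real property. Met.
  (b) The amount in controversy is 104,750 dollars, within the $250,000 ceiling. Condition met.
  (c) The claim is an employment claim, not a property claim. And the carve-out is inapplicable — the amount in controversy is $104,750, above the $10,000 ceiling. Met.
  (d) Every defendant has filed written consent, so one alternative holds. Condition met.
  → The court has jurisdiction.
The Civil Court of Kelwick:
  (a) Every defendant has filed written consent — that alternative is enough. The exception is not triggered, since the defendants reside as follows — Anika Odell in Raven, Freya Esparza in Quenford, Odell Trading in Quenford — not all in Kelwick. Condition met.
  (b) The plaintiff resides in Raven, which is not Kelwick, which satisfies one of the alternatives. Satisfied.
  (c) The amount in controversy is 104,750 dollars, which meets the USD 90,000 floor. The exception is not triggered, since the claim is an employment claim, not a consumer claim. Condition met.
  (d) The claim is an employment claim, not a tort claim — that alternative is enough. The exception is not triggered, since the operative events occurred in Quenford, not Kelwick. Satisfied.
  → All conditions met; jurisdiction exists.
Courts with jurisdiction: the Civil Court of Tarport, the Civil Court of Kelwick — 2 in total.

2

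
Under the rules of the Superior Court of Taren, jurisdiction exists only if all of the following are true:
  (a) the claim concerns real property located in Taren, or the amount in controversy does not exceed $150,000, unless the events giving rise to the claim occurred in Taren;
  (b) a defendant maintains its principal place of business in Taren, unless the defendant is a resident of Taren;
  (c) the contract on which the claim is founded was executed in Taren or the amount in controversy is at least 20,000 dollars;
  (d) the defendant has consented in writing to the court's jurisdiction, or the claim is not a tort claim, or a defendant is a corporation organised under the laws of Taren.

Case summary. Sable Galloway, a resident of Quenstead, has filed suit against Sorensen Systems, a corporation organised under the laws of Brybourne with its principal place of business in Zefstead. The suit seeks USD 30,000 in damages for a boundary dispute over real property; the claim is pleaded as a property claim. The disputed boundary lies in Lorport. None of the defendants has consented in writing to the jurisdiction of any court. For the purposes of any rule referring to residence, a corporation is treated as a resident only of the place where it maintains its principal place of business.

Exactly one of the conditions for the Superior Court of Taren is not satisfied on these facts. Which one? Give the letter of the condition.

The Superior Court of Taren:
  (a) The amount in controversy is USD 30,000, within the 150,000 dollars ceiling, so one alternative holds. Condition met.
  (b) The corporate defendant(s) have their principal place of business in Zefstead, not Taren. Nor does the 'unless' clause help: the defendant resides in Zefstead, not Taren. Not met.
  (c) The amount in controversy is 30,000 dollars, which meets the 20,000 dollars floor, which satisfies one of the alternatives. Condition met.
  (d) The claim is a property claim, not a tort claim, which satisfies one of the alternatives. Satisfied.
Only condition (b) fails.

(b)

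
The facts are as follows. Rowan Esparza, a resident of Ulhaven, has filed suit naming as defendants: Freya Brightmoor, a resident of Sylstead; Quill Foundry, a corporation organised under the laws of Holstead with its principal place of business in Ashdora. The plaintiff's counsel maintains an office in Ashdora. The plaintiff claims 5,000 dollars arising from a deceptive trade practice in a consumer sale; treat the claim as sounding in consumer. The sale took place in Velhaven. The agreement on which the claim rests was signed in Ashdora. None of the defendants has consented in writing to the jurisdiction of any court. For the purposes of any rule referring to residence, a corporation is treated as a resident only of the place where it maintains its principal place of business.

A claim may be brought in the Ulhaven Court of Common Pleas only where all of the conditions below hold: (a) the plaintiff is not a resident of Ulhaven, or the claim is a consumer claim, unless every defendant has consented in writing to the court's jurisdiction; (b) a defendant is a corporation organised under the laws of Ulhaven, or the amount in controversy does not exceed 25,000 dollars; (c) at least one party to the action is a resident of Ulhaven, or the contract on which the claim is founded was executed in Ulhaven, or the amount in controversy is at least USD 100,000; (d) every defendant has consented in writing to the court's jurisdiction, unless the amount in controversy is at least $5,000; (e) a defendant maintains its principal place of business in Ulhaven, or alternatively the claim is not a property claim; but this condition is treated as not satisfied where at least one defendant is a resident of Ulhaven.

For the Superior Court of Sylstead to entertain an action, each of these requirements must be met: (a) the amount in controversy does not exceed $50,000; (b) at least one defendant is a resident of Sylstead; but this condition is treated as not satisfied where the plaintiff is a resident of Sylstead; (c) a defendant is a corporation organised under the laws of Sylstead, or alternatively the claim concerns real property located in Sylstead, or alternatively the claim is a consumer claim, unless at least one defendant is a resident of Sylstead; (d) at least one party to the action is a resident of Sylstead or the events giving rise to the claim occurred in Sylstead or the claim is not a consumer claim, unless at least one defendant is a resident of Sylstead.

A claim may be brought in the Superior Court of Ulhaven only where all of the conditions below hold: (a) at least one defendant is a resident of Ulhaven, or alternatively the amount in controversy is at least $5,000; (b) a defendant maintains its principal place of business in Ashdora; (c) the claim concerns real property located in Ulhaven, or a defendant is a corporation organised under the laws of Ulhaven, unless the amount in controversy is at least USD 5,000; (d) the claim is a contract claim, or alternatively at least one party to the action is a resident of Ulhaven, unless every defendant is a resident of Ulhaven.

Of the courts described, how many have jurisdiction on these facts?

3

The Ulhaven Court of Common Pleas:
  (a) The claim is a consumer claim, so one alternative holds. Met.
  (b) The amount in controversy is 5,000 dollars, within the USD 25,000 ceiling — that alternative is enough. Satisfied.
  (c) Rowan Esparza resides in Ulhaven, which satisfies one of the alternatives. Condition met.
  (d) No such written consent has been filed. But the amount in controversy is USD 5,000, which meets the $5,000 floor, and the 'unless' clause therefore excuses the requirement. Condition met.
  (e) The claim is a consumer claim, not a property claim, so one alternative holds. And the carve-out is inapplicable — no defendant resides in Ulhaven (they reside in Sylstead, Ashdora). Satisfied.
  → Jurisdiction lies.
The Superior Court of Sylstead:
  (a) The amount in controversy is $5,000, within the USD 50,000 ceiling. Condition met.
  (b) Freya Brightmoor resides in Sylstead. The exception is not triggered, since the plaintiff resides in Ulhaven, not Sylstead. Condition met.
  (c) The claim is a consumer claim, which satisfies one of the alternatives. Condition met.
  (d) Freya Brightmoor resides in Sylstead, which satisfies one of the alternatives. Condition met.
  → Jurisdiction lies.
The Superior Court of Ulhaven:
  (a) The amount in controversy is USD 5,000, which meets the $5,000 floor, so this disjunct is met. Met.
  (b) Quill Foundry has its principal place of business in Ashdora. Condition met.
  (c) The claim does not concern real property; the corporate defendant(s) are organised in Holstead, not Ulhaven — every alternative fails. However, the amount in controversy is USD 5,000, which meets the 5,000 dollars floor, so the 'unless' proviso supplies this condition. Condition met.
  (d) Rowan Esparza resides in Ulhaven — that alternative is enough. Met.
  → The court has jurisdiction.
Courts with jurisdiction: the Ulhaven Court of Common Pleas, the Superior Court of Sylstead, the Superior Court of Ulhaven — 3 in total.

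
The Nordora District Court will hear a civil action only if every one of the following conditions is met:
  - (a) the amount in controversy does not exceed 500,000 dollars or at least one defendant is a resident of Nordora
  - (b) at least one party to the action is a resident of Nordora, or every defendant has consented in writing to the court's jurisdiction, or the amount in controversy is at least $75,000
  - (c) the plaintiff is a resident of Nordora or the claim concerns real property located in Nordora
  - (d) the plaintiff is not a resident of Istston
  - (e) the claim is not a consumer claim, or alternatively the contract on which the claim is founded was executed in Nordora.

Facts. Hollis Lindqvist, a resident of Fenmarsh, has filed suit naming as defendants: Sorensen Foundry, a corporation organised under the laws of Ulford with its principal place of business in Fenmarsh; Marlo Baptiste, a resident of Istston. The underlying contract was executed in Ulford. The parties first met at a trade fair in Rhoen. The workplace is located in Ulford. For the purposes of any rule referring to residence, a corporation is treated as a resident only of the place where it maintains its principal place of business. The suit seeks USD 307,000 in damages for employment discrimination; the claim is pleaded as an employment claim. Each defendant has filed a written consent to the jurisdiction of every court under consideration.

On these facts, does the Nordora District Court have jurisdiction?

No

The Nordora District Court:
  (a) The amount in controversy is 307,000 dollars, within the 500,000 dollars ceiling, so one alternative holds. Satisfied.
  (b) Every defendant has filed written consent, so this disjunct is met. Condition met.
  (c) The plaintiff resides in Fenmarsh, not Nordora; the claim does not concern real property — every alternative fails. Not met.
  (d) The plaintiff resides in Fenmarsh, which is not Istston. Met.
  (e) The claim is an employment claim, not a consumer claim — that alternative is enough. Satisfied.
  → No jurisdiction.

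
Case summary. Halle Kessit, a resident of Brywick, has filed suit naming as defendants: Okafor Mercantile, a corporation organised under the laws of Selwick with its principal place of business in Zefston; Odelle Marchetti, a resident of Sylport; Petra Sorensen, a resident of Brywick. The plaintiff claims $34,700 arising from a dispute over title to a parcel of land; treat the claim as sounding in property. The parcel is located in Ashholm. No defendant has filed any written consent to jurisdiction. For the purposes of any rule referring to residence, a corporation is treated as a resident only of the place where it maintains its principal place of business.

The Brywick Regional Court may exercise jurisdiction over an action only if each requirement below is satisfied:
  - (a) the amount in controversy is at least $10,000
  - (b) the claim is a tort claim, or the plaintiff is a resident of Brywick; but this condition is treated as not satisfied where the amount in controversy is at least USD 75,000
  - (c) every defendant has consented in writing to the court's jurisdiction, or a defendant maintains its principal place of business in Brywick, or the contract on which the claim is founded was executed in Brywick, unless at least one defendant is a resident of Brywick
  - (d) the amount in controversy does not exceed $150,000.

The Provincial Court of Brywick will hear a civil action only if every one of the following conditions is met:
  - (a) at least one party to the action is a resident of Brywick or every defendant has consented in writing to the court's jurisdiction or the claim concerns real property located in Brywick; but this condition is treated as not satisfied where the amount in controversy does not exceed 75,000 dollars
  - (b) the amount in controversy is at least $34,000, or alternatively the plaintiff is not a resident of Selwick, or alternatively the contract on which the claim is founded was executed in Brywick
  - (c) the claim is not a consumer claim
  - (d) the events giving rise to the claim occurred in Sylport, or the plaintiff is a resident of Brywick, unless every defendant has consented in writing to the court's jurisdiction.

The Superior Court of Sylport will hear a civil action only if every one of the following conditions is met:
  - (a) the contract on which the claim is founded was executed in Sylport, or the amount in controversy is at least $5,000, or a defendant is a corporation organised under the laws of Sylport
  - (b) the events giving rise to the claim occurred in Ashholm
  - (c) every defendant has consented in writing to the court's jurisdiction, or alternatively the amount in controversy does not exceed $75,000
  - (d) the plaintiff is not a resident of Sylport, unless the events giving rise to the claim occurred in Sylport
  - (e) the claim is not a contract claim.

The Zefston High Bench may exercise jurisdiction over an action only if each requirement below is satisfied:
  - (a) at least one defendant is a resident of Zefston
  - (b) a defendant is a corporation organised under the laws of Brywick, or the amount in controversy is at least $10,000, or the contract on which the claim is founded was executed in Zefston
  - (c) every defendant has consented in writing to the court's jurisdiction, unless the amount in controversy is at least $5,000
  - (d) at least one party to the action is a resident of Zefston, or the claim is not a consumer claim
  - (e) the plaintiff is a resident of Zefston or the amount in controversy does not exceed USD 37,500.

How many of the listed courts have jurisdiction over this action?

The Brywick Regional Court:
  (a) The amount in controversy is $34,700, which meets the $10,000 floor. Met.
  (b) The plaintiff resides in Brywick, so one alternative holds. And the carve-out is inapplicable — the amount in controversy is 34,700 dollars, below the 75,000 dollars floor. Condition met.
  (c) No such written consent has been filed; the corporate defendant(s) have their principal place of business in Zefston, not Brywick; no contract (and hence no place of execution) is alleged — every alternative fails. However, Petra Sorensen resides in Brywick, so the 'unless' proviso supplies this condition. Satisfied.
  (d) The amount in controversy is $34,700, within the 150,000 dollars ceiling. Condition met.
  → All conditions met; jurisdiction exists.
The Provincial Court of Brywick:
  (a) Halle Kessit resides in Brywick — that alternative is enough. However, the amount in controversy is $34,700, within the 75,000 dollars ceiling, which falls within the stated exception and so defeats the condition. Condition not met.
  (b) The amount in controversy is 34,700 dollars, which meets the 34,000 dollars floor, which satisfies one of the alternatives. Condition met.
  (c) The claim is a property claim, not a consumer claim. Satisfied.
  (d) The plaintiff resides in Brywick, so one alternative holds. Satisfied.
  → The court lacks jurisdiction.
The Superior Court of Sylport:
  (a) The amount in controversy is 34,700 dollars, which meets the $5,000 floor — that alternative is enough. Satisfied.
  (b) The operative events occurred in Ashholm. Condition met.
  (c) The amount in controversy is USD 34,700, within the USD 75,000 ceiling — that alternative is enough. Met.
  (d) The plaintiff resides in Brywick, which is not Sylport. Met.
  (e) The claim is a property claim, not a contract claim. Satisfied.
  → Every requirement is satisfied — jurisdiction.
The Zefston High Bench:
  (a) Okafor Mercantile resides in Zefston. Satisfied.
  (b) The amount in controversy is 34,700 dollars, which meets the $10,000 floor — that alternative is enough. Met.
  (c) No such written consent has been filed. But the amount in controversy is USD 34,700, which meets the 5,000 dollars floor, and the 'unless' clause therefore excuses the requirement. Satisfied.
  (d) Okafor Mercantile resides in Zefston, so one alternative holds. Satisfied.
  (e) The amount in controversy is USD 34,700, within the 37,500 dollars ceiling, so this disjunct is met. Satisfied.
  → Every requirement is satisfied — jurisdiction.
Courts with jurisdiction: the Brywick Regional Court, the Superior Court of Sylport, the Zefston High Bench — 3 in total.

3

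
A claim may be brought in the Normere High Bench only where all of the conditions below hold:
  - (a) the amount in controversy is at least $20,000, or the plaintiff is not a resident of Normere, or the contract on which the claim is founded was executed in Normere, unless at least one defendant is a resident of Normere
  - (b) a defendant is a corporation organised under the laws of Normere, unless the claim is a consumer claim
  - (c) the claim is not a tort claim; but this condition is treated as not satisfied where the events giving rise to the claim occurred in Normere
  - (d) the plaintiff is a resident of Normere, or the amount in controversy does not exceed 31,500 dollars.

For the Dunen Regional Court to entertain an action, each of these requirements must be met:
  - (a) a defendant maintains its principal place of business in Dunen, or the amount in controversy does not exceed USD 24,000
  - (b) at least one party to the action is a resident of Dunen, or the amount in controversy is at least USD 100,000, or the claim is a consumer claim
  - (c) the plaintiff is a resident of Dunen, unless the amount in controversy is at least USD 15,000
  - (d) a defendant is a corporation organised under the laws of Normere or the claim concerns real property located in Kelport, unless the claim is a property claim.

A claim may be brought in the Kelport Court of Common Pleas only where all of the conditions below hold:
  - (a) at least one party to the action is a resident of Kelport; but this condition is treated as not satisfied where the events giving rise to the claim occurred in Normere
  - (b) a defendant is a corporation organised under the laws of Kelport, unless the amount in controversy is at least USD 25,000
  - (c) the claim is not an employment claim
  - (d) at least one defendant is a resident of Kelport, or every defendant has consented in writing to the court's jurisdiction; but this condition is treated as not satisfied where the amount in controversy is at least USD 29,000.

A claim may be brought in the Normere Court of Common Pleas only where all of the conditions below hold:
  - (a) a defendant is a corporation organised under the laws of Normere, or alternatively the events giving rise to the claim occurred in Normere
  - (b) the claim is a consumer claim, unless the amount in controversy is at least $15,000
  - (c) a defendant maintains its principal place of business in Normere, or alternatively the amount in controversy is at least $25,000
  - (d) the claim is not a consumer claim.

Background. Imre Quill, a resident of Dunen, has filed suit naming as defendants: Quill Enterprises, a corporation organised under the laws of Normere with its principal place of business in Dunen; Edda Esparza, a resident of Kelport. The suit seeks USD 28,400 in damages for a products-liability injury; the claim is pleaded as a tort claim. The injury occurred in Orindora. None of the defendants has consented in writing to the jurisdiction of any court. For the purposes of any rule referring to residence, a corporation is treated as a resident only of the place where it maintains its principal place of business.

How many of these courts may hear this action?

The Normere High Bench:
  (a) The amount in controversy is $28,400, which meets the USD 20,000 floor — that alternative is enough. Condition met.
  (b) Quill Enterprises is organised under the laws of Normere. Met.
  (c) The claim is a tort claim. Fails.
  (d) The amount in controversy is $28,400, within the 31,500 dollars ceiling, so this disjunct is met. Satisfied.
  → Not every requirement is met — no jurisdiction.
The Dunen Regional Court:
  (a) Quill Enterprises has its principal place of business in Dunen, so one alternative holds. Satisfied.
  (b) Imre Quill resides in Dunen, so this disjunct is met. Condition met.
  (c) The plaintiff resides in Dunen. Condition met.
  (d) Quill Enterprises is organised under the laws of Normere — that alternative is enough. Condition met.
  → Jurisdiction lies.
The Kelport Court of Common Pleas:
  (a) Edda Esparza resides in Kelport. The exception is not triggered, since the operative events occurred in Orindora, not Normere. Met.
  (b) The corporate defendant(s) are organised in Normere, not Kelport. However, the amount in controversy is $28,400, which meets the 25,000 dollars floor, so the 'unless' proviso supplies this condition. Satisfied.
  (c) The claim is a tort claim, not an employment claim. Met.
  (d) Edda Esparza resides in Kelport, which satisfies one of the alternatives. The carve-out does not apply: the amount in controversy is $28,400, below the 29,000 dollars floor. Condition met.
  → The court has jurisdiction.
The Normere Court of Common Pleas:
  (a) Quill Enterprises is organised under the laws of Normere, so this disjunct is met. Met.
  (b) The claim is a tort claim, not a consumer claim. The proviso rescues it, though: the amount in controversy is USD 28,400, which meets the 15,000 dollars floor. Condition met.
  (c) The amount in controversy is USD 28,400, which meets the 25,000 dollars floor, so this disjunct is met. Condition met.
  (d) The claim is a tort claim, not a consumer claim. Met.
  → The court has jurisdiction.
Courts with jurisdiction: the Dunen Regional Court, the Kelport Court of Common Pleas, the Normere Court of Common Pleas — 3 in total.

3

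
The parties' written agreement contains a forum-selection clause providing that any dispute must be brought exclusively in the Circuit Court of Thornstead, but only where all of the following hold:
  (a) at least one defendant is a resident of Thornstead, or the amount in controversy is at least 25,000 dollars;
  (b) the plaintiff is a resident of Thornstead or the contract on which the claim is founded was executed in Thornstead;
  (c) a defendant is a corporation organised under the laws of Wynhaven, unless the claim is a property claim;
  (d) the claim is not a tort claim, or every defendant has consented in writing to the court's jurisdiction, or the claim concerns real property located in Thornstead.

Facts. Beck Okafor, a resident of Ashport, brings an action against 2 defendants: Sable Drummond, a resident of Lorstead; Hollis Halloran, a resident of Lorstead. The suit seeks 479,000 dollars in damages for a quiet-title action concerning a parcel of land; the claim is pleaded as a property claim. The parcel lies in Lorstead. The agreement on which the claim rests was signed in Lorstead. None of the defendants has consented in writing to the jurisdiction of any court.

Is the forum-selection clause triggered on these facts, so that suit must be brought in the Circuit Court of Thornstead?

No

The Circuit Court of Thornstead:
  (a) The amount in controversy is $479,000, which meets the USD 25,000 floor, which satisfies one of the alternatives. Met.
  (b) The plaintiff resides in Ashport, not Thornstead; the contract was executed in Lorstead, not Thornstead — no alternative holds. Condition not met.
  (c) No defendant is a corporation. But the claim is a property claim, and the 'unless' clause therefore excuses the requirement. Satisfied.
  (d) The claim is a property claim, not a tort claim — that alternative is enough. Satisfied.
  → Forum clause is not triggered.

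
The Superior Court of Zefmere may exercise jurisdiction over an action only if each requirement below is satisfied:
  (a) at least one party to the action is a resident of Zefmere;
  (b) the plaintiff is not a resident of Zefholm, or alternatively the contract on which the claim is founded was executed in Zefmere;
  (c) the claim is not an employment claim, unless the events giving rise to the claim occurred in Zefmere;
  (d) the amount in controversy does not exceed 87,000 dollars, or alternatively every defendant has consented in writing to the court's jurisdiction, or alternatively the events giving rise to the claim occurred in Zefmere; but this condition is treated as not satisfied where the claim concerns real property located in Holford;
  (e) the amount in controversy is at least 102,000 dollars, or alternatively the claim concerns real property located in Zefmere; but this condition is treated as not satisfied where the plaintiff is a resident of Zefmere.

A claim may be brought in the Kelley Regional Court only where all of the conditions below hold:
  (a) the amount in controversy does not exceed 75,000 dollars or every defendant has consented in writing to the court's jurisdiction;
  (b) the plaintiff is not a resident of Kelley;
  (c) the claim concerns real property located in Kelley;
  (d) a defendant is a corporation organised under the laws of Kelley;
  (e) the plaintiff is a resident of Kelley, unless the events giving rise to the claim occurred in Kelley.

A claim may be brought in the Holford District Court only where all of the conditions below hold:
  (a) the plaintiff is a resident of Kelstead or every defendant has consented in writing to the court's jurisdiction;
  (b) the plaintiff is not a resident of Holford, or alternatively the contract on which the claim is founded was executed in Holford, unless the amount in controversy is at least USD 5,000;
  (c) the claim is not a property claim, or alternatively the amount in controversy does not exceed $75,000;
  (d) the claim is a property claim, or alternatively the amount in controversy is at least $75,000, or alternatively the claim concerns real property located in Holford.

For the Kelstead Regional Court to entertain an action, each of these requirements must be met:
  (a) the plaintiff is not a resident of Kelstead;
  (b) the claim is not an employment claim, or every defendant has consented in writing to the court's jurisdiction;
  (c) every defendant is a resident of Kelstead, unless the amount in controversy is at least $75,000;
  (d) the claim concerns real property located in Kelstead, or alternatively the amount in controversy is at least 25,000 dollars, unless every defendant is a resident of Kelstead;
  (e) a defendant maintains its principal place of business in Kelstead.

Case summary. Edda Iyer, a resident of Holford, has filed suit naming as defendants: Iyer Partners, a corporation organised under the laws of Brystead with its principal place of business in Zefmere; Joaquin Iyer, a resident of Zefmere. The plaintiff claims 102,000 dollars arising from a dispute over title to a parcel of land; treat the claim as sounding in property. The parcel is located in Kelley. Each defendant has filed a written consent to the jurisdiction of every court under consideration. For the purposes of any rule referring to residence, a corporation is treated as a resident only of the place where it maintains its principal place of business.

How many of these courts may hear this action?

The Superior Court of Zefmere:
  (a) Iyer Partners resides in Zefmere. Satisfied.
  (b) The plaintiff resides in Holford, which is not Zefholm, so this disjunct is met. Met.
  (c) The claim is a property claim, not an employment claim. Met.
  (d) Every defendant has filed written consent, so one alternative holds. The exception is not triggered, since the property lies in Kelley, not Holford. Condition met.
  (e) The amount in controversy is $102,000, which meets the 102,000 dollars floor, which satisfies one of the alternatives. The carve-out does not apply: the plaintiff resides in Holford, not Zefmere. Satisfied.
  → Every requirement is satisfied — jurisdiction.
The Kelley Regional Court:
  (a) Every defendant has filed written consent, so this disjunct is met. Met.
  (b) The plaintiff resides in Holford, which is not Kelley. Met.
  (c) The property lies in Kelley. Satisfied.
  (d) The corporate defendant(s) are organised in Brystead, not Kelley. Condition not met.
  (e) The plaintiff resides in Holford, not Kelley. The proviso rescues it, though: the operative events occurred in Kelley. Satisfied.
  → No jurisdiction.
The Holford District Court:
  (a) Every defendant has filed written consent, so this disjunct is met. Satisfied.
  (b) The plaintiff resides in Holford; no contract (and hence no place of execution) is alleged — no alternative holds. The proviso rescues it, though: the amount in controversy is $102,000, which meets the $5,000 floor. Condition met.
  (c) The claim is a property claim; the amount in controversy is USD 102,000, above the 75,000 dollars ceiling — none of the alternatives is met. Not satisfied.
  (d) The claim is a property claim, so one alternative holds. Met.
  → The court lacks jurisdiction.
The Kelstead Regional Court:
  (a) The plaintiff resides in Holford, which is not Kelstead. Met.
  (b) The claim is a property claim, not an employment claim, so this disjunct is met. Met.
  (c) The defendants reside as follows — Iyer Partners in Zefmere, Joaquin Iyer in Zefmere — not all in Kelstead. The proviso rescues it, though: the amount in controversy is $102,000, which meets the USD 75,000 floor. Met.
  (d) The amount in controversy is 102,000 dollars, which meets the $25,000 floor, so one alternative holds. Met.
  (e) The corporate defendant(s) have their principal place of business in Zefmere, not Kelstead. Fails.
  → Not every requirement is met — no jurisdiction.
Courts with jurisdiction: the Superior Court of Zefmere — 1 in total.

1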